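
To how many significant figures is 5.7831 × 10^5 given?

5

5.7831 × 10^5: in scientific notation every digit of the coefficient is significant.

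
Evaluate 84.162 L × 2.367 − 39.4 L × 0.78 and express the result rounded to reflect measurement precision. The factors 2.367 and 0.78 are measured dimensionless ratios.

84.162 × 2.367 = 199.211454 → 199.2 L (4 s.f., last digit at the 10^-1 place).
39.4 × 0.78 = 30.732 → 31 L (2 s.f., last digit at the 10^0 place).
Difference: 168.479454 L; keep the coarser place, 10^0.
Result: 168 L.

168 L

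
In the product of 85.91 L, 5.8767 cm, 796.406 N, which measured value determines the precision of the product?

85.91 L → 4 s.f.; 5.8767 cm → 5 s.f.; 796.406 N → 6 s.f.
The fewest is 4 significant figures, from 85.91 L.

85.91 L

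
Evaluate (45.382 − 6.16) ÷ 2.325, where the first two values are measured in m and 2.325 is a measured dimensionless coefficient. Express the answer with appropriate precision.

16.87 m

45.382 m − 6.16 m = 39.222 m; the difference is limited to 2 decimal places (4 s.f.).
Carrying full precision, 39.222 ÷ 2.325 = 16.8696774194… m; 2.325 has 4 s.f., so the result keeps min(4, 4) = 4 s.f.
Rounded to 4 significant figures: 16.87 m.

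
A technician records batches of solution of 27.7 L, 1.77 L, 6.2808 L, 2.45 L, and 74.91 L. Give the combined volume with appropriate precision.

27.7 L + 1.77 L + 6.2808 L + 2.45 L + 74.91 L = 113.1108 L.
Addition/subtraction keeps the fewest decimal places: 27.7 → 1 decimal place, 1.77 → 2 decimal places, 6.2808 → 4 decimal places, 2.45 → 2 decimal places, 74.91 → 2 decimal places; limit is 1.
Rounded to 1 decimal place: 113.1 L.

113.1 L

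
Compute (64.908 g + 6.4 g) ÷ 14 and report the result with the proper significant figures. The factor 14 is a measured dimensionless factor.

64.908 g + 6.4 g = 71.308 g; the sum is limited to 1 decimal place (3 s.f.).
Carrying full precision, 71.308 ÷ 14 = 5.09342857143… g; 14 has 2 s.f., so the result keeps min(3, 2) = 2 s.f.
Rounded to 2 significant figures: 5.1 g.

5.1 g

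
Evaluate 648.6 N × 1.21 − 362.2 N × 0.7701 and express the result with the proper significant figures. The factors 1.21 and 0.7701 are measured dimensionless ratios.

506 N

648.6 × 1.21 = 784.806 → 7.85 × 10² N (3 s.f., last digit at the 10^0 place).
362.2 × 0.7701 = 278.93022 → 278.9 N (4 s.f., last digit at the 10^-1 place).
Difference: 505.87578 N; keep the coarser place, 10^0.
Result: 506 N.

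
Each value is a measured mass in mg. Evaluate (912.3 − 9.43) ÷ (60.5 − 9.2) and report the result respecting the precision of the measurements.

17.6

912.3 − 9.43 = 902.87, limited to 1 d.p. → 4 s.f.; 60.5 − 9.2 = 51.3, limited to 1 d.p. → 3 s.f.
Carrying full precision, 902.87 ÷ 51.3 = 17.5998050682…; keep min(4, 3) = 3 s.f.
Rounded to 3 significant figures: 17.6.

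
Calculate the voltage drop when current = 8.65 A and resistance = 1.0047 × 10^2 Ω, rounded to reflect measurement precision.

8.69 × 10^2 V

voltage drop = 8.65 A × 1.0047 × 10^2 Ω = 869.0655 V.
8.65 has 3 significant figures; 1.0047 × 10^2 has 5.
Division/multiplication keeps the fewest: 3 significant figures.
Rounded: 8.69 × 10^2 V.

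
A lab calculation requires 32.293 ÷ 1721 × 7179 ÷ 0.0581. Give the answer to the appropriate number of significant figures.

32.293 ÷ 1721 × 7179 ÷ 0.0581 = 2318.54400586…
Multiplication/division keeps the fewest significant figures: 32.293 → 5 s.f., 1721 → 4 s.f., 7179 → 4 s.f., 0.0581 → 3 s.f.; limit is 3.
Rounded to 3 significant figures: 2.32 × 10³.

2.32 × 10³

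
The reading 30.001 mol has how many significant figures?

30.001: zeros between nonzero digits are significant.

5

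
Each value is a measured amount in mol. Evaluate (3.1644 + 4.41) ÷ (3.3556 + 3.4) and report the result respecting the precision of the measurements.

3.1644 + 4.41 = 7.5744, limited to 2 d.p. → 3 s.f.; 3.3556 + 3.4 = 6.7556, limited to 1 d.p. → 2 s.f.
Carrying full precision, 7.5744 ÷ 6.7556 = 1.12120314998…; keep min(3, 2) = 2 s.f.
Rounded to 2 significant figures: 1.1.

1.1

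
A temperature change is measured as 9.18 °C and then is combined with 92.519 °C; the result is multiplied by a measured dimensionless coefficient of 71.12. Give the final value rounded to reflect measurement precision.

9.18 °C + 92.519 °C = 101.699 °C; the sum is limited to 2 decimal places (5 s.f.).
Carrying full precision, 101.699 × 71.12 = 7232.83288 °C; 71.12 has 4 s.f., so the result keeps min(5, 4) = 4 s.f.
Rounded to 4 significant figures: 7233 °C.

7233 °C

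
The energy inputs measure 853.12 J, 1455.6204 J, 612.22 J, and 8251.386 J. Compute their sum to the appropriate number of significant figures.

11172.35 J

853.12 J + 1455.6204 J + 612.22 J + 8251.386 J = 11172.3464 J.
Addition/subtraction keeps the fewest decimal places: 853.12 → 2 decimal places, 1455.6204 → 4 decimal places, 612.22 → 2 decimal places, 8251.386 → 3 decimal places; limit is 2.
Rounded to 2 decimal places: 11172.35 J.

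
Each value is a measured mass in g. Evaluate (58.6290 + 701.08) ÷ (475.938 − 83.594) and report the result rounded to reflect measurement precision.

58.6290 + 701.08 = 759.7090, limited to 2 d.p. → 5 s.f.; 475.938 − 83.594 = 392.344, limited to 3 d.p. → 6 s.f.
Carrying full precision, 759.7090 ÷ 392.344 = 1.93633393145…; keep min(5, 6) = 5 s.f.
Rounded to 5 significant figures: 1.9363.

1.9363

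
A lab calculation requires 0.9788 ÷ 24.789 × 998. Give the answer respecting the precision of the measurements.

39.4

0.9788 ÷ 24.789 × 998 = 39.4062850458…
Multiplication/division keeps the fewest significant figures: 0.9788 → 4 s.f., 24.789 → 5 s.f., 998 → 3 s.f.; limit is 3.
Rounded to 3 significant figures: 39.4.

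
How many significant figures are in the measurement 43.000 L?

5

43.000: trailing zeros after a decimal point are significant.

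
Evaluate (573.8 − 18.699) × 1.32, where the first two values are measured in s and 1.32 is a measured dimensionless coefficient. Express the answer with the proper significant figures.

733 s

573.8 s − 18.699 s = 555.101 s; the difference is limited to 1 decimal place (4 s.f.).
Carrying full precision, 555.101 × 1.32 = 732.73332 s; 1.32 has 3 s.f., so the result keeps min(4, 3) = 3 s.f.
Rounded to 3 significant figures: 733 s.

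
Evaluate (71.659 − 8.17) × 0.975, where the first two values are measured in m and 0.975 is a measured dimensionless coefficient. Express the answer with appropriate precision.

61.9 m

71.659 m − 8.17 m = 63.489 m; the difference is limited to 2 decimal places (4 s.f.).
Carrying full precision, 63.489 × 0.975 = 61.901775 m; 0.975 has 3 s.f., so the result keeps min(4, 3) = 3 s.f.
Rounded to 3 significant figures: 61.9 m.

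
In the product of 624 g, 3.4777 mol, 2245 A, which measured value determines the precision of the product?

624 g

624 g → 3 s.f.; 3.4777 mol → 5 s.f.; 2245 A → 4 s.f.
The fewest is 3 significant figures, from 624 g.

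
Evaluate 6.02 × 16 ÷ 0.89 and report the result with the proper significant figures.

1.1 × 10^2

6.02 × 16 ÷ 0.89 = 108.224719101…
Multiplication/division keeps the fewest significant figures: 6.02 → 3 s.f., 16 → 2 s.f., 0.89 → 2 s.f.; limit is 2.
Rounded to 2 significant figures: 1.1 × 10^2.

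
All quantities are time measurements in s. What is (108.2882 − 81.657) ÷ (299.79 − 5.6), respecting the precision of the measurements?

0.09052

108.2882 − 81.657 = 26.6312, limited to 3 d.p. → 5 s.f.; 299.79 − 5.6 = 294.19, limited to 1 d.p. → 4 s.f.
Carrying full precision, 26.6312 ÷ 294.19 = 0.0905238111425…; keep min(5, 4) = 4 s.f.
Rounded to 4 significant figures: 0.09052.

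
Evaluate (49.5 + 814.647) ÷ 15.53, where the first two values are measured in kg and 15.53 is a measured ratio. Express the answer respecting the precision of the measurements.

55.64 kg

49.5 kg + 814.647 kg = 864.147 kg; the sum is limited to 1 decimal place (4 s.f.).
Carrying full precision, 864.147 ÷ 15.53 = 55.6437218287… kg; 15.53 has 4 s.f., so the result keeps min(4, 4) = 4 s.f.
Rounded to 4 significant figures: 55.64 kg.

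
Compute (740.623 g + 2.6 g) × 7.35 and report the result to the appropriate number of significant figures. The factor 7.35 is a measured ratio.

5.46 × 10^3 g

740.623 g + 2.6 g = 743.223 g; the sum is limited to 1 decimal place (4 s.f.).
Carrying full precision, 743.223 × 7.35 = 5462.68905 g; 7.35 has 3 s.f., so the result keeps min(4, 3) = 3 s.f.
Rounded to 3 significant figures: 5.46 × 10^3 g.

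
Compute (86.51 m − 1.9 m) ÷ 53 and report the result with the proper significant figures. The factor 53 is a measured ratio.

1.6 m

86.51 m − 1.9 m = 84.61 m; the difference is limited to 1 decimal place (3 s.f.).
Carrying full precision, 84.61 ÷ 53 = 1.59641509434… m; 53 has 2 s.f., so the result keeps min(3, 2) = 2 s.f.
Rounded to 2 significant figures: 1.6 m.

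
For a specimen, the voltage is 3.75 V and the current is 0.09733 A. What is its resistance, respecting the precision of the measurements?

resistance = 3.75 V ÷ 0.09733 A = 38.5287167369… Ω.
3.75 has 3 significant figures; 0.09733 has 4.
Division/multiplication keeps the fewest: 3 significant figures.
Rounded: 38.5 Ω.

38.5 Ω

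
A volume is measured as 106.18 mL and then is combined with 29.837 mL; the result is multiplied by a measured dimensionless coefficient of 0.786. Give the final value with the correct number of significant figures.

107 mL

106.18 mL + 29.837 mL = 136.017 mL; the sum is limited to 2 decimal places (5 s.f.).
Carrying full precision, 136.017 × 0.786 = 106.909362 mL; 0.786 has 3 s.f., so the result keeps min(5, 3) = 3 s.f.
Rounded to 3 significant figures: 107 mL.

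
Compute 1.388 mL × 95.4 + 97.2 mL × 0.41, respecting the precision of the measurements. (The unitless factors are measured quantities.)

1.388 × 95.4 = 132.4152 → 132 mL (3 s.f., last digit at the 10^0 place).
97.2 × 0.41 = 39.852 → 4.0 × 10¹ mL (2 s.f., last digit at the 10^0 place).
Sum: 172.2672 mL; keep the coarser place, 10^0.
Result: 172 mL.

172 mL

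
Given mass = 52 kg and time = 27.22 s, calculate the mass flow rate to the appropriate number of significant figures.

mass flow rate = 52 kg ÷ 27.22 s = 1.91036002939… kg/s.
52 has 2 significant figures; 27.22 has 4.
Division/multiplication keeps the fewest: 2 significant figures.
Rounded: 1.9 kg/s.

1.9 kg/s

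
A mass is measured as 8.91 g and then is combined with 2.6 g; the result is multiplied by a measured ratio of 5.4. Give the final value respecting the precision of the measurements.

62 g

8.91 g + 2.6 g = 11.51 g; the sum is limited to 1 decimal place (3 s.f.).
Carrying full precision, 11.51 × 5.4 = 62.154 g; 5.4 has 2 s.f., so the result keeps min(3, 2) = 2 s.f.
Rounded to 2 significant figures: 62 g.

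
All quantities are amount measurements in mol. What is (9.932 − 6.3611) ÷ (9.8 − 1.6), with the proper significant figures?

0.44

9.932 − 6.3611 = 3.5709, limited to 3 d.p. → 4 s.f.; 9.8 − 1.6 = 8.2, limited to 1 d.p. → 2 s.f.
Carrying full precision, 3.5709 ÷ 8.2 = 0.435475609756…; keep min(4, 2) = 2 s.f.
Rounded to 2 significant figures: 0.44.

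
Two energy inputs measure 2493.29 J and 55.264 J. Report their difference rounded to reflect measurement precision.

2438.03 J

2493.29 J − 55.264 J = 2438.026 J.
Addition/subtraction keeps the fewest decimal places: 2493.29 → 2 decimal places, 55.264 → 3 decimal places; limit is 2.
Rounded to 2 decimal places: 2438.03 J.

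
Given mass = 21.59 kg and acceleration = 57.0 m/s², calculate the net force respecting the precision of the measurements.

1.23 × 10^3 N

net force = 21.59 kg × 57.0 m/s² = 1230.63 N.
21.59 has 4 significant figures; 57.0 has 3.
Division/multiplication keeps the fewest: 3 significant figures.
Rounded: 1.23 × 10^3 N.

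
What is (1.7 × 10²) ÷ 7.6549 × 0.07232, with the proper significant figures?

(1.7 × 10²) ÷ 7.6549 × 0.07232 = 1.60608237861…
Multiplication/division keeps the fewest significant figures: 1.7 × 10² → 2 s.f., 7.6549 → 5 s.f., 0.07232 → 4 s.f.; limit is 2.
Rounded to 2 significant figures: 1.6.

1.6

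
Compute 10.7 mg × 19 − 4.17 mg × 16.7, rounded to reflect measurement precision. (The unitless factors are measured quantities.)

1.3 × 10² mg

10.7 × 19 = 203.3 → 2.0 × 10² mg (2 s.f., last digit at the 10^1 place).
4.17 × 16.7 = 69.639 → 69.6 mg (3 s.f., last digit at the 10^-1 place).
Difference: 133.661 mg; keep the coarser place, 10^1.
Result: 1.3 × 10² mg.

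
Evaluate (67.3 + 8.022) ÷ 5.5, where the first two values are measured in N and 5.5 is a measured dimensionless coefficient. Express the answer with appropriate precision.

14 N

67.3 N + 8.022 N = 75.322 N; the sum is limited to 1 decimal place (3 s.f.).
Carrying full precision, 75.322 ÷ 5.5 = 13.6949090909… N; 5.5 has 2 s.f., so the result keeps min(3, 2) = 2 s.f.
Rounded to 2 significant figures: 14 N.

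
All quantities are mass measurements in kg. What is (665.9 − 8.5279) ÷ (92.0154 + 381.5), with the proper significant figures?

665.9 − 8.5279 = 657.3721, limited to 1 d.p. → 4 s.f.; 92.0154 + 381.5 = 473.5154, limited to 1 d.p. → 4 s.f.
Carrying full precision, 657.3721 ÷ 473.5154 = 1.38828029669…; keep min(4, 4) = 4 s.f.
Rounded to 4 significant figures: 1.388.

1.388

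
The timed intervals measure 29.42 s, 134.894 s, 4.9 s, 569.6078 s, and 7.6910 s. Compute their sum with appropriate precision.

29.42 s + 134.894 s + 4.9 s + 569.6078 s + 7.6910 s = 746.5128 s.
Addition/subtraction keeps the fewest decimal places: 29.42 → 2 decimal places, 134.894 → 3 decimal places, 4.9 → 1 decimal place, 569.6078 → 4 decimal places, 7.6910 → 4 decimal places; limit is 1.
Rounded to 1 decimal place: 746.5 s.

746.5 s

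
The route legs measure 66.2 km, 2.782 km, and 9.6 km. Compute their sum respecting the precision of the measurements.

66.2 km + 2.782 km + 9.6 km = 78.582 km.
Addition/subtraction keeps the fewest decimal places: 66.2 → 1 decimal place, 2.782 → 3 decimal places, 9.6 → 1 decimal place; limit is 1.
Rounded to 1 decimal place: 78.6 km.

78.6 km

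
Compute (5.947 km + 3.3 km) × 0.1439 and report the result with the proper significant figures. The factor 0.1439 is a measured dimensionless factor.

1.3 km

5.947 km + 3.3 km = 9.247 km; the sum is limited to 1 decimal place (2 s.f.).
Carrying full precision, 9.247 × 0.1439 = 1.3306433 km; 0.1439 has 4 s.f., so the result keeps min(2, 4) = 2 s.f.
Rounded to 2 significant figures: 1.3 km.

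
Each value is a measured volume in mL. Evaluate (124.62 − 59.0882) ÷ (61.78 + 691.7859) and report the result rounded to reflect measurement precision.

0.08696

124.62 − 59.0882 = 65.5318, limited to 2 d.p. → 4 s.f.; 61.78 + 691.7859 = 753.5659, limited to 2 d.p. → 5 s.f.
Carrying full precision, 65.5318 ÷ 753.5659 = 0.0869622683298…; keep min(4, 5) = 4 s.f.
Rounded to 4 significant figures: 0.08696.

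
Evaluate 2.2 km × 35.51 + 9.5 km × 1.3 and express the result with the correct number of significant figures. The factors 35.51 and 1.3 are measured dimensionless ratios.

90. km

2.2 × 35.51 = 78.122 → 78 km (2 s.f., last digit at the 10^0 place).
9.5 × 1.3 = 12.35 → 12 km (2 s.f., last digit at the 10^0 place).
Sum: 90.472 km; keep the coarser place, 10^0.
Result: 90. km.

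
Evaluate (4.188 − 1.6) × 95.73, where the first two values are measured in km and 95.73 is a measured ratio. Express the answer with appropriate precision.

2.5 × 10² km

4.188 km − 1.6 km = 2.588 km; the difference is limited to 1 decimal place (2 s.f.).
Carrying full precision, 2.588 × 95.73 = 247.74924 km; 95.73 has 4 s.f., so the result keeps min(2, 4) = 2 s.f.
Rounded to 2 significant figures: 2.5 × 10² km.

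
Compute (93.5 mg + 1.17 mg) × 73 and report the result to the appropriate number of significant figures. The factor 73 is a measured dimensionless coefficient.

6.9 × 10^3 mg

93.5 mg + 1.17 mg = 94.67 mg; the sum is limited to 1 decimal place (3 s.f.).
Carrying full precision, 94.67 × 73 = 6910.91 mg; 73 has 2 s.f., so the result keeps min(3, 2) = 2 s.f.
Rounded to 2 significant figures: 6.9 × 10^3 mg.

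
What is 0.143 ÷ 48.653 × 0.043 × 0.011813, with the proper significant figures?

1.5 × 10^-6

0.143 ÷ 48.653 × 0.043 × 0.011813 = 0.00000149298372146…
Multiplication/division keeps the fewest significant figures: 0.143 → 3 s.f., 48.653 → 5 s.f., 0.043 → 2 s.f., 0.011813 → 5 s.f.; limit is 2.
Rounded to 2 significant figures: 1.5 × 10^-6.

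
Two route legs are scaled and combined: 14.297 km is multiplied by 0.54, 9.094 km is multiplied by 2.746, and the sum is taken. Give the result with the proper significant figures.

32.7 km

14.297 × 0.54 = 7.72038 → 7.7 km (2 s.f., last digit at the 10^-1 place).
9.094 × 2.746 = 24.972124 → 24.97 km (4 s.f., last digit at the 10^-2 place).
Sum: 32.692504 km; keep the coarser place, 10^-1.
Result: 32.7 km.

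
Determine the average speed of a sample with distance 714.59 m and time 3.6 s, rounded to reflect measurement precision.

average speed = 714.59 m ÷ 3.6 s = 198.497222222… m/s.
714.59 has 5 significant figures; 3.6 has 2.
Division/multiplication keeps the fewest: 2 significant figures.
Rounded: 2.0 × 10^2 m/s.

2.0 × 10^2 m/s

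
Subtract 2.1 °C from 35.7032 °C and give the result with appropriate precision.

33.6 °C

35.7032 °C − 2.1 °C = 33.6032 °C.
Addition/subtraction keeps the fewest decimal places: 35.7032 → 4 decimal places, 2.1 → 1 decimal place; limit is 1.
Rounded to 1 decimal place: 33.6 °C.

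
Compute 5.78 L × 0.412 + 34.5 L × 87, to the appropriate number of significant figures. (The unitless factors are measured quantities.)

5.78 × 0.412 = 2.38136 → 2.38 L (3 s.f., last digit at the 10^-2 place).
34.5 × 87 = 3001.5 → 3.0 × 10³ L (2 s.f., last digit at the 10^2 place).
Sum: 3003.88136 L; keep the coarser place, 10^2.
Result: 3.0 × 10³ L.

3.0 × 10³ L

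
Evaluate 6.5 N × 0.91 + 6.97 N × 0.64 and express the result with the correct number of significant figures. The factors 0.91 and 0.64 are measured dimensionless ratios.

10.4 N

6.5 × 0.91 = 5.915 → 5.9 N (2 s.f., last digit at the 10^-1 place).
6.97 × 0.64 = 4.4608 → 4.5 N (2 s.f., last digit at the 10^-1 place).
Sum: 10.3758 N; keep the coarser place, 10^-1.
Result: 10.4 N.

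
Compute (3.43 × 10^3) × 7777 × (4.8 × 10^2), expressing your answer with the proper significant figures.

(3.43 × 10^3) × 7777 × (4.8 × 10^2) = 1.28040528 × 10^10
Multiplication/division keeps the fewest significant figures: 3.43 × 10^3 → 3 s.f., 7777 → 4 s.f., 4.8 × 10^2 → 2 s.f.; limit is 2.
Rounded to 2 significant figures: 1.3 × 10^10.

1.3 × 10^10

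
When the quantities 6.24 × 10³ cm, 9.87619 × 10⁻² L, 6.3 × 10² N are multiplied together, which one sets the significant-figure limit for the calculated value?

6.24 × 10³ cm → 3 s.f.; 9.87619 × 10⁻² L → 6 s.f.; 6.3 × 10² N → 2 s.f.
The fewest is 2 significant figures, from 6.3 × 10² N.

6.3 × 10² N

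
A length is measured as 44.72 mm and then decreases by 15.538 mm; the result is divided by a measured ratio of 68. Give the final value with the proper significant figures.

44.72 mm − 15.538 mm = 29.182 mm; the difference is limited to 2 decimal places (4 s.f.).
Carrying full precision, 29.182 ÷ 68 = 0.429147058824… mm; 68 has 2 s.f., so the result keeps min(4, 2) = 2 s.f.
Rounded to 2 significant figures: 0.43 mm.

0.43 mm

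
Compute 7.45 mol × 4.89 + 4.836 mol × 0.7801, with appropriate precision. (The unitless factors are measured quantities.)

40.2 mol

7.45 × 4.89 = 36.4305 → 36.4 mol (3 s.f., last digit at the 10^-1 place).
4.836 × 0.7801 = 3.7725636 → 3.773 mol (4 s.f., last digit at the 10^-3 place).
Sum: 40.2030636 mol; keep the coarser place, 10^-1.
Result: 40.2 mol.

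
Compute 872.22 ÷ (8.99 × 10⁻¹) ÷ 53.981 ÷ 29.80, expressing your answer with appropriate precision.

872.22 ÷ (8.99 × 10⁻¹) ÷ 53.981 ÷ 29.80 = 0.603127539618…
Multiplication/division keeps the fewest significant figures: 872.22 → 5 s.f., 8.99 × 10⁻¹ → 3 s.f., 53.981 → 5 s.f., 29.80 → 4 s.f.; limit is 3.
Rounded to 3 significant figures: 0.603.

0.603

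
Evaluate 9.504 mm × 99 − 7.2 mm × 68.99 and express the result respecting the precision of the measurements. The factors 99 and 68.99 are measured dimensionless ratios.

9.504 × 99 = 940.896 → 9.4 × 10² mm (2 s.f., last digit at the 10^1 place).
7.2 × 68.99 = 496.728 → 5.0 × 10² mm (2 s.f., last digit at the 10^1 place).
Difference: 444.168 mm; keep the coarser place, 10^1.
Result: 4.4 × 10² mm.

4.4 × 10² mm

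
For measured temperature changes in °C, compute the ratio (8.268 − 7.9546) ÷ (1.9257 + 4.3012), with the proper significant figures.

0.0503

8.268 − 7.9546 = 0.3134, limited to 3 d.p. → 3 s.f.; 1.9257 + 4.3012 = 6.2269, limited to 4 d.p. → 5 s.f.
Carrying full precision, 0.3134 ÷ 6.2269 = 0.050330019753…; keep min(3, 5) = 3 s.f.
Rounded to 3 significant figures: 0.0503.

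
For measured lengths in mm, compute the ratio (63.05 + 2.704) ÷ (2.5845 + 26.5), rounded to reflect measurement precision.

63.05 + 2.704 = 65.754, limited to 2 d.p. → 4 s.f.; 2.5845 + 26.5 = 29.0845, limited to 1 d.p. → 3 s.f.
Carrying full precision, 65.754 ÷ 29.0845 = 2.2607918307…; keep min(4, 3) = 3 s.f.
Rounded to 3 significant figures: 2.26.

2.26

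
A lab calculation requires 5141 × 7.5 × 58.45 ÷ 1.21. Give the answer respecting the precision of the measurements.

1.9 × 10^6

5141 × 7.5 × 58.45 ÷ 1.21 = 1862550.30992…
Multiplication/division keeps the fewest significant figures: 5141 → 4 s.f., 7.5 → 2 s.f., 58.45 → 4 s.f., 1.21 → 3 s.f.; limit is 2.
Rounded to 2 significant figures: 1.9 × 10^6.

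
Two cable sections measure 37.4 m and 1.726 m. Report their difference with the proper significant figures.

35.7 m

37.4 m − 1.726 m = 35.674 m.
Addition/subtraction keeps the fewest decimal places: 37.4 → 1 decimal place, 1.726 → 3 decimal places; limit is 1.
Rounded to 1 decimal place: 35.7 m.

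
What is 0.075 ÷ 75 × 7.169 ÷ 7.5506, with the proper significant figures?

9.5 × 10⁻⁴

0.075 ÷ 75 × 7.169 ÷ 7.5506 = 0.000949460969989…
Multiplication/division keeps the fewest significant figures: 0.075 → 2 s.f., 75 → 2 s.f., 7.169 → 4 s.f., 7.5506 → 5 s.f.; limit is 2.
Rounded to 2 significant figures: 9.5 × 10⁻⁴.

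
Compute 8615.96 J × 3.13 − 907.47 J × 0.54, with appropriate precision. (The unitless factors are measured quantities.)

2.65 × 10^4 J

8615.96 × 3.13 = 26967.9548 → 2.70 × 10^4 J (3 s.f., last digit at the 10^2 place).
907.47 × 0.54 = 490.0338 → 4.9 × 10^2 J (2 s.f., last digit at the 10^1 place).
Difference: 26477.921 J; keep the coarser place, 10^2.
Result: 2.65 × 10^4 J.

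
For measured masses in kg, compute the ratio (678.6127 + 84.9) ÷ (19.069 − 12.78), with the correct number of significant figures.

121

678.6127 + 84.9 = 763.5127, limited to 1 d.p. → 4 s.f.; 19.069 − 12.78 = 6.289, limited to 2 d.p. → 3 s.f.
Carrying full precision, 763.5127 ÷ 6.289 = 121.404468119…; keep min(4, 3) = 3 s.f.
Rounded to 3 significant figures: 121.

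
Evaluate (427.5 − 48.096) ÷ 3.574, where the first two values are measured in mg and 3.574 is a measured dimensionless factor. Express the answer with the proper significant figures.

427.5 mg − 48.096 mg = 379.404 mg; the difference is limited to 1 decimal place (4 s.f.).
Carrying full precision, 379.404 ÷ 3.574 = 106.156687185… mg; 3.574 has 4 s.f., so the result keeps min(4, 4) = 4 s.f.
Rounded to 4 significant figures: 106.2 mg.

106.2 mg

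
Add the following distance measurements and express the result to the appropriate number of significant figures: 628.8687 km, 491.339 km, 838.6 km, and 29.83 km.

628.8687 km + 491.339 km + 838.6 km + 29.83 km = 1988.6377 km.
Addition/subtraction keeps the fewest decimal places: 628.8687 → 4 decimal places, 491.339 → 3 decimal places, 838.6 → 1 decimal place, 29.83 → 2 decimal places; limit is 1.
Rounded to 1 decimal place: 1988.6 km.

1988.6 km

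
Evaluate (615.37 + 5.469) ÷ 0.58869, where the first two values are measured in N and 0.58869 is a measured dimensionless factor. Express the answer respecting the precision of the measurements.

1054.6 N

615.37 N + 5.469 N = 620.839 N; the sum is limited to 2 decimal places (5 s.f.).
Carrying full precision, 620.839 ÷ 0.58869 = 1054.61108563… N; 0.58869 has 5 s.f., so the result keeps min(5, 5) = 5 s.f.
Rounded to 5 significant figures: 1054.6 N.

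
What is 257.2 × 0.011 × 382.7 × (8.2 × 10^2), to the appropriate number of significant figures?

257.2 × 0.011 × 382.7 × (8.2 × 10^2) = 887842.5688
Multiplication/division keeps the fewest significant figures: 257.2 → 4 s.f., 0.011 → 2 s.f., 382.7 → 4 s.f., 8.2 × 10^2 → 2 s.f.; limit is 2.
Rounded to 2 significant figures: 8.9 × 10^5.

8.9 × 10^5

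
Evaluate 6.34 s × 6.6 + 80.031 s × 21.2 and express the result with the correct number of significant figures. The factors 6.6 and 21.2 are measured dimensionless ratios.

1.74 × 10^3 s

6.34 × 6.6 = 41.844 → 42 s (2 s.f., last digit at the 10^0 place).
80.031 × 21.2 = 1696.6572 → 1.70 × 10^3 s (3 s.f., last digit at the 10^1 place).
Sum: 1738.5012 s; keep the coarser place, 10^1.
Result: 1.74 × 10^3 s.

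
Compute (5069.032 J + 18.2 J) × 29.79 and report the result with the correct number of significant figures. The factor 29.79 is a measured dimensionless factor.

5069.032 J + 18.2 J = 5087.232 J; the sum is limited to 1 decimal place (5 s.f.).
Carrying full precision, 5087.232 × 29.79 = 151548.64128 J; 29.79 has 4 s.f., so the result keeps min(5, 4) = 4 s.f.
Rounded to 4 significant figures: 1.515 × 10⁵ J.

1.515 × 10⁵ J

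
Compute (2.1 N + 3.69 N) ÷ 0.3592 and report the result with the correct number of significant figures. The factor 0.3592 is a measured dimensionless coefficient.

2.1 N + 3.69 N = 5.79 N; the sum is limited to 1 decimal place (2 s.f.).
Carrying full precision, 5.79 ÷ 0.3592 = 16.1191536748… N; 0.3592 has 4 s.f., so the result keeps min(2, 4) = 2 s.f.
Rounded to 2 significant figures: 16 N.

16 N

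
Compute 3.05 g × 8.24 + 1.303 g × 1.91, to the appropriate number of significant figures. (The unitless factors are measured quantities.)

3.05 × 8.24 = 25.132 → 25.1 g (3 s.f., last digit at the 10^-1 place).
1.303 × 1.91 = 2.48873 → 2.49 g (3 s.f., last digit at the 10^-2 place).
Sum: 27.62073 g; keep the coarser place, 10^-1.
Result: 27.6 g.

27.6 g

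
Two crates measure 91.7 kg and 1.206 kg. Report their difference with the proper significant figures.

91.7 kg − 1.206 kg = 90.494 kg.
Addition/subtraction keeps the fewest decimal places: 91.7 → 1 decimal place, 1.206 → 3 decimal places; limit is 1.
Rounded to 1 decimal place: 90.5 kg.

90.5 kg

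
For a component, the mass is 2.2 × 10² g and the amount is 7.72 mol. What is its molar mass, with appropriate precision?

molar mass = 2.2 × 10² g ÷ 7.72 mol = 28.4974093264… g/mol.
2.2 × 10² has 2 significant figures; 7.72 has 3.
Division/multiplication keeps the fewest: 2 significant figures.
Rounded: 28 g/mol.

28 g/mol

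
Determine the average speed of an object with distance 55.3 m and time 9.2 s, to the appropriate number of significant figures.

average speed = 55.3 m ÷ 9.2 s = 6.01086956522… m/s.
55.3 has 3 significant figures; 9.2 has 2.
Division/multiplication keeps the fewest: 2 significant figures.
Rounded: 6.0 m/s.

6.0 m/s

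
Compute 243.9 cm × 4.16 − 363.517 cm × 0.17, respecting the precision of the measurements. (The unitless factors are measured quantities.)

243.9 × 4.16 = 1014.624 → 1.01 × 10³ cm (3 s.f., last digit at the 10^1 place).
363.517 × 0.17 = 61.79789 → 62 cm (2 s.f., last digit at the 10^0 place).
Difference: 952.82611 cm; keep the coarser place, 10^1.
Result: 9.5 × 10² cm.

9.5 × 10² cm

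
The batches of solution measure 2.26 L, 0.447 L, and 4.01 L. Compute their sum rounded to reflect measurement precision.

6.72 L

2.26 L + 0.447 L + 4.01 L = 6.717 L.
Addition/subtraction keeps the fewest decimal places: 2.26 → 2 decimal places, 0.447 → 3 decimal places, 4.01 → 2 decimal places; limit is 2.
Rounded to 2 decimal places: 6.72 L.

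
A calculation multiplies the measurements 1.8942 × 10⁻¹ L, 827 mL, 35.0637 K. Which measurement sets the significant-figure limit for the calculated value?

827 mL

1.8942 × 10⁻¹ L → 5 s.f.; 827 mL → 3 s.f.; 35.0637 K → 6 s.f.
The fewest is 3 significant figures, from 827 mL.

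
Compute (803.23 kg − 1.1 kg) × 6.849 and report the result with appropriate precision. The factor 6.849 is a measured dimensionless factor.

5.494 × 10³ kg

803.23 kg − 1.1 kg = 802.13 kg; the difference is limited to 1 decimal place (4 s.f.).
Carrying full precision, 802.13 × 6.849 = 5493.78837 kg; 6.849 has 4 s.f., so the result keeps min(4, 4) = 4 s.f.
Rounded to 4 significant figures: 5.494 × 10³ kg.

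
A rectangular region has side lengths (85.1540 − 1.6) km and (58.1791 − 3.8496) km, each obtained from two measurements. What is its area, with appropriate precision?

4.54 × 10³ km²

85.1540 − 1.6 = 83.5540, limited to 1 d.p. → 3 s.f.; 58.1791 − 3.8496 = 54.3295, limited to 4 d.p. → 6 s.f.
Carrying full precision, 83.5540 × 54.3295 = 4539.447043; keep min(3, 6) = 3 s.f.
Rounded to 3 significant figures: 4.54 × 10³ km².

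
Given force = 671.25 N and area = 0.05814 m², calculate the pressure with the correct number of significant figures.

pressure = 671.25 N ÷ 0.05814 m² = 11545.4076367… Pa.
671.25 has 5 significant figures; 0.05814 has 4.
Division/multiplication keeps the fewest: 4 significant figures.
Rounded: 1.155 × 10^4 Pa.

1.155 × 10^4 Pa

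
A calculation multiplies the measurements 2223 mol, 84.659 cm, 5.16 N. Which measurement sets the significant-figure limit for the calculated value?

5.16 N

2223 mol → 4 s.f.; 84.659 cm → 5 s.f.; 5.16 N → 3 s.f.
The fewest is 3 significant figures, from 5.16 N.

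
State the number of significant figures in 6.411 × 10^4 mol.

4

6.411 × 10^4: in scientific notation every digit of the coefficient is significant.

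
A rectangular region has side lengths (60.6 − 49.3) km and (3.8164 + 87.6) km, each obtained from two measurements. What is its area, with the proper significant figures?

1.03 × 10^3 km²

60.6 − 49.3 = 11.3, limited to 1 d.p. → 3 s.f.; 3.8164 + 87.6 = 91.4164, limited to 1 d.p. → 3 s.f.
Carrying full precision, 11.3 × 91.4164 = 1033.00532; keep min(3, 3) = 3 s.f.
Rounded to 3 significant figures: 1.03 × 10^3 km².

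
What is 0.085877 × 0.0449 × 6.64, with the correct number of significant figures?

0.085877 × 0.0449 × 6.64 = 0.025603025272
Multiplication/division keeps the fewest significant figures: 0.085877 → 5 s.f., 0.0449 → 3 s.f., 6.64 → 3 s.f.; limit is 3.
Rounded to 3 significant figures: 0.0256.

0.0256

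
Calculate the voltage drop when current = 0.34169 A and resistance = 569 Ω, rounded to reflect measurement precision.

194 V

voltage drop = 0.34169 A × 569 Ω = 194.42161 V.
0.34169 has 5 significant figures; 569 has 3.
Division/multiplication keeps the fewest: 3 significant figures.
Rounded: 194 V.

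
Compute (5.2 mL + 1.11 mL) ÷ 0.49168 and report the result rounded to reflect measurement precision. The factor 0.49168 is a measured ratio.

5.2 mL + 1.11 mL = 6.31 mL; the sum is limited to 1 decimal place (2 s.f.).
Carrying full precision, 6.31 ÷ 0.49168 = 12.8335502766… mL; 0.49168 has 5 s.f., so the result keeps min(2, 5) = 2 s.f.
Rounded to 2 significant figures: 13 mL.

13 mL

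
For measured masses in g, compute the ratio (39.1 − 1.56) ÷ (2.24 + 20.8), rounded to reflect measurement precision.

39.1 − 1.56 = 37.54, limited to 1 d.p. → 3 s.f.; 2.24 + 20.8 = 23.04, limited to 1 d.p. → 3 s.f.
Carrying full precision, 37.54 ÷ 23.04 = 1.62934027778…; keep min(3, 3) = 3 s.f.
Rounded to 3 significant figures: 1.63.

1.63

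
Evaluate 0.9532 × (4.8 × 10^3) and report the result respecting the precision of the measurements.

0.9532 × (4.8 × 10^3) = 4575.36
Multiplication/division keeps the fewest significant figures: 0.9532 → 4 s.f., 4.8 × 10^3 → 2 s.f.; limit is 2.
Rounded to 2 significant figures: 4.6 × 10^3.

4.6 × 10^3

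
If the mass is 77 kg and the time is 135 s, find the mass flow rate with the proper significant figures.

mass flow rate = 77 kg ÷ 135 s = 0.57037037037… kg/s.
77 has 2 significant figures; 135 has 3.
Division/multiplication keeps the fewest: 2 significant figures.
Rounded: 5.7 × 10⁻¹ kg/s.

5.7 × 10⁻¹ kg/s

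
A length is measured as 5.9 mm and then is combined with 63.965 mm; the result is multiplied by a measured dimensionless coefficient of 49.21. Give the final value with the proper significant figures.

5.9 mm + 63.965 mm = 69.865 mm; the sum is limited to 1 decimal place (3 s.f.).
Carrying full precision, 69.865 × 49.21 = 3438.05665 mm; 49.21 has 4 s.f., so the result keeps min(3, 4) = 3 s.f.
Rounded to 3 significant figures: 3.44 × 10³ mm.

3.44 × 10³ mm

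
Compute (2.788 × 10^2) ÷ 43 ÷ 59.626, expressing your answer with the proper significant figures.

(2.788 × 10^2) ÷ 43 ÷ 59.626 = 0.108739827093…
Multiplication/division keeps the fewest significant figures: 2.788 × 10^2 → 4 s.f., 43 → 2 s.f., 59.626 → 5 s.f.; limit is 2.
Rounded to 2 significant figures: 0.11.

0.11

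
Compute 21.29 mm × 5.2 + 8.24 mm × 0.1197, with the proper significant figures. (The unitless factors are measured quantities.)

1.1 × 10² mm

21.29 × 5.2 = 110.708 → 1.1 × 10² mm (2 s.f., last digit at the 10^1 place).
8.24 × 0.1197 = 0.986328 → 9.86 × 10⁻¹ mm (3 s.f., last digit at the 10^-3 place).
Sum: 111.694328 mm; keep the coarser place, 10^1.
Result: 1.1 × 10² mm.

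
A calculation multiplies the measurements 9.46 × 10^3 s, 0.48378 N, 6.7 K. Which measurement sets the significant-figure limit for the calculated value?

9.46 × 10^3 s → 3 s.f.; 0.48378 N → 5 s.f.; 6.7 K → 2 s.f.
The fewest is 2 significant figures, from 6.7 K.

6.7 K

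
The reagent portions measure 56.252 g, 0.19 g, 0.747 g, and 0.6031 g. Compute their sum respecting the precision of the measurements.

56.252 g + 0.19 g + 0.747 g + 0.6031 g = 57.7921 g.
Addition/subtraction keeps the fewest decimal places: 56.252 → 3 decimal places, 0.19 → 2 decimal places, 0.747 → 3 decimal places, 0.6031 → 4 decimal places; limit is 2.
Rounded to 2 decimal places: 57.79 g.

57.79 g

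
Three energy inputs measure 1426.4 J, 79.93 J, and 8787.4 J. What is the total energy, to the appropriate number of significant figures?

10293.7 J

1426.4 J + 79.93 J + 8787.4 J = 10293.73 J.
Addition/subtraction keeps the fewest decimal places: 1426.4 → 1 decimal place, 79.93 → 2 decimal places, 8787.4 → 1 decimal place; limit is 1.
Rounded to 1 decimal place: 10293.7 J.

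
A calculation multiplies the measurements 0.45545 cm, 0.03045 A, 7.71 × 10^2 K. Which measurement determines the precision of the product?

0.45545 cm → 5 s.f.; 0.03045 A → 4 s.f.; 7.71 × 10^2 K → 3 s.f.
The fewest is 3 significant figures, from 7.71 × 10^2 K.

7.71 × 10^2 K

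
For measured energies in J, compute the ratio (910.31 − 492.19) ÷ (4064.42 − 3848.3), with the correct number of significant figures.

910.31 − 492.19 = 418.12, limited to 2 d.p. → 5 s.f.; 4064.42 − 3848.3 = 216.12, limited to 1 d.p. → 4 s.f.
Carrying full precision, 418.12 ÷ 216.12 = 1.93466592634…; keep min(5, 4) = 4 s.f.
Rounded to 4 significant figures: 1.935.

1.935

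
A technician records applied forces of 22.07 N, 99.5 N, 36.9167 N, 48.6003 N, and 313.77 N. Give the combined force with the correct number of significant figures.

22.07 N + 99.5 N + 36.9167 N + 48.6003 N + 313.77 N = 520.8570 N.
Addition/subtraction keeps the fewest decimal places: 22.07 → 2 decimal places, 99.5 → 1 decimal place, 36.9167 → 4 decimal places, 48.6003 → 4 decimal places, 313.77 → 2 decimal places; limit is 1.
Rounded to 1 decimal place: 520.9 N.

520.9 N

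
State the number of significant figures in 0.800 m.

3

0.800: leading zeros are not significant; trailing zeros after a decimal point are significant.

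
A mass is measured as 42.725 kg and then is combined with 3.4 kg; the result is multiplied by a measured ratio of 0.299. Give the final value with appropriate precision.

42.725 kg + 3.4 kg = 46.125 kg; the sum is limited to 1 decimal place (3 s.f.).
Carrying full precision, 46.125 × 0.299 = 13.791375 kg; 0.299 has 3 s.f., so the result keeps min(3, 3) = 3 s.f.
Rounded to 3 significant figures: 13.8 kg.

13.8 kg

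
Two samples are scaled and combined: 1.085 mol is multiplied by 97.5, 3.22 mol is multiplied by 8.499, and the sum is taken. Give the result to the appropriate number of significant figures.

1.085 × 97.5 = 105.7875 → 106 mol (3 s.f., last digit at the 10^0 place).
3.22 × 8.499 = 27.36678 → 27.4 mol (3 s.f., last digit at the 10^-1 place).
Sum: 133.15428 mol; keep the coarser place, 10^0.
Result: 133 mol.

133 mol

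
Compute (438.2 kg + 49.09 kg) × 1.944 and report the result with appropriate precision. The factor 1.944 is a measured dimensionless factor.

438.2 kg + 49.09 kg = 487.29 kg; the sum is limited to 1 decimal place (4 s.f.).
Carrying full precision, 487.29 × 1.944 = 947.29176 kg; 1.944 has 4 s.f., so the result keeps min(4, 4) = 4 s.f.
Rounded to 4 significant figures: 947.3 kg.

947.3 kg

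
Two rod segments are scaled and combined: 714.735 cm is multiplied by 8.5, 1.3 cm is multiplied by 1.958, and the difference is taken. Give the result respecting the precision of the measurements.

714.735 × 8.5 = 6075.2475 → 6.1 × 10^3 cm (2 s.f., last digit at the 10^2 place).
1.3 × 1.958 = 2.5454 → 2.5 cm (2 s.f., last digit at the 10^-1 place).
Difference: 6072.7021 cm; keep the coarser place, 10^2.
Result: 6.1 × 10^3 cm.

6.1 × 10^3 cm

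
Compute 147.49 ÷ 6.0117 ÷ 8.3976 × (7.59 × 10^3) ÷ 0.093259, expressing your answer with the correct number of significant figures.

147.49 ÷ 6.0117 ÷ 8.3976 × (7.59 × 10^3) ÷ 0.093259 = 237772.220211…
Multiplication/division keeps the fewest significant figures: 147.49 → 5 s.f., 6.0117 → 5 s.f., 8.3976 → 5 s.f., 7.59 × 10^3 → 3 s.f., 0.093259 → 5 s.f.; limit is 3.
Rounded to 3 significant figures: 2.38 × 10^5.

2.38 × 10^5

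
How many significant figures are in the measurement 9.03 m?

9.03: zeros between nonzero digits are significant.

3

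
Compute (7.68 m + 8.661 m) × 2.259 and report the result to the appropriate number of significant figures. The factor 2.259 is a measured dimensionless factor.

36.91 m

7.68 m + 8.661 m = 16.341 m; the sum is limited to 2 decimal places (4 s.f.).
Carrying full precision, 16.341 × 2.259 = 36.914319 m; 2.259 has 4 s.f., so the result keeps min(4, 4) = 4 s.f.
Rounded to 4 significant figures: 36.91 m.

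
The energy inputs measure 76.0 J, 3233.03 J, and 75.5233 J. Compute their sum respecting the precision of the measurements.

3384.6 J

76.0 J + 3233.03 J + 75.5233 J = 3384.5533 J.
Addition/subtraction keeps the fewest decimal places: 76.0 → 1 decimal place, 3233.03 → 2 decimal places, 75.5233 → 4 decimal places; limit is 1.
Rounded to 1 decimal place: 3384.6 J.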